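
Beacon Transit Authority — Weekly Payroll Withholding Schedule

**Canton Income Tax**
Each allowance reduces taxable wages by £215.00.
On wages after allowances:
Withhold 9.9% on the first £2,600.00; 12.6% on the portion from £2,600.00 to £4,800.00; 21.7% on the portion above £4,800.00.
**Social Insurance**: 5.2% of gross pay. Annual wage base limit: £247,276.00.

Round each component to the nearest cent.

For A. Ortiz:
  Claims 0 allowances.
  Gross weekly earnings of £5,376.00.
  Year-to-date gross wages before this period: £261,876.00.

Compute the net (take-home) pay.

£4,716.41

Canton Income Tax: taxable = £5,376.00
  £534.60 + 21.7% × (£5,376.00 − £4,800.00) = £534.60 + 21.7% × £576.00 = £659.59
Social Insurance: YTD £261,876.00 ≥ cap £247,276.00 → £0.00
Total withheld: £659.59 + £0.00 = £659.59
Net pay: £5,376.00 − £659.59 = £4,716.41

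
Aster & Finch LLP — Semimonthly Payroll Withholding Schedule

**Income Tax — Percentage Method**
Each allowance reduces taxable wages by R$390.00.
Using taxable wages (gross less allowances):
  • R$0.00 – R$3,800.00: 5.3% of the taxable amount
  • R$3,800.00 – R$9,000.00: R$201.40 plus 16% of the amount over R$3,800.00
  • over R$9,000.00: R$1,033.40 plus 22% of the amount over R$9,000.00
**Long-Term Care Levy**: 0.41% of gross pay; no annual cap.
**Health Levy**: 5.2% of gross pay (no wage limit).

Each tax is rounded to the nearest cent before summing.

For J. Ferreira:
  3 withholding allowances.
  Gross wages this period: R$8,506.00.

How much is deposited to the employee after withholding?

R$7,261.66

Income Tax: taxable = R$8,506.00 − 3×R$390.00 = R$7,336.00
  R$201.40 + 16% × (R$7,336.00 − R$3,800.00) = R$201.40 + 16% × R$3,536.00 = R$767.16
Long-Term Care Levy: 0.41% × R$8,506.00 = R$34.87
Health Levy: 5.2% × R$8,506.00 = R$442.31
Total withheld: R$767.16 + R$34.87 + R$442.31 = R$1,244.34
Net pay: R$8,506.00 − R$1,244.34 = R$7,261.66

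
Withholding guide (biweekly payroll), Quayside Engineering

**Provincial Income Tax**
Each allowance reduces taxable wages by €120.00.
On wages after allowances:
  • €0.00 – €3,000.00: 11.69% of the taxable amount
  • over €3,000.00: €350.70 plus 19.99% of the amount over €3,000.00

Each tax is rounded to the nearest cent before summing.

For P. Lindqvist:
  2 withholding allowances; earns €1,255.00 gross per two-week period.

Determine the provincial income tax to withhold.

Provincial Income Tax: taxable = €1,255.00 − 2×€120.00 = €1,015.00
  11.69% × €1,015.00 = €118.65

€118.65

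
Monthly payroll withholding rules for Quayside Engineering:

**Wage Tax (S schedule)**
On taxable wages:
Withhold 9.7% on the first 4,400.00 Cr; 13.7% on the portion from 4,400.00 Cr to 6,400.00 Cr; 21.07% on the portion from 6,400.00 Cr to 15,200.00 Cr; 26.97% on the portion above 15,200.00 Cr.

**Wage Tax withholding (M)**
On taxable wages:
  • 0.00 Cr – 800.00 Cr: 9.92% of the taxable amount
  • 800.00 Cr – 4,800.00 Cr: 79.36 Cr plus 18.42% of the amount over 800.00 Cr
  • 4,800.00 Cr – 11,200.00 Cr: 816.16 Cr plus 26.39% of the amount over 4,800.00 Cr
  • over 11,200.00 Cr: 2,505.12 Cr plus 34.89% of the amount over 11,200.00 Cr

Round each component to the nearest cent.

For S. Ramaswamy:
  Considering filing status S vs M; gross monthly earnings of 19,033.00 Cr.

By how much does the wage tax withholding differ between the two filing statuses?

Wage Tax (S): taxable = 19,033.00 Cr
  2,554.96 Cr + 26.97% × (19,033.00 Cr − 15,200.00 Cr) = 2,554.96 Cr + 26.97% × 3,833.00 Cr = 3,588.72 Cr
Wage Tax (M): taxable = 19,033.00 Cr
  2,505.12 Cr + 34.89% × (19,033.00 Cr − 11,200.00 Cr) = 2,505.12 Cr + 34.89% × 7,833.00 Cr = 5,238.05 Cr
Difference: |3,588.72 Cr − 5,238.05 Cr| = 1,649.33 Cr (higher under M)

1,649.33 Cr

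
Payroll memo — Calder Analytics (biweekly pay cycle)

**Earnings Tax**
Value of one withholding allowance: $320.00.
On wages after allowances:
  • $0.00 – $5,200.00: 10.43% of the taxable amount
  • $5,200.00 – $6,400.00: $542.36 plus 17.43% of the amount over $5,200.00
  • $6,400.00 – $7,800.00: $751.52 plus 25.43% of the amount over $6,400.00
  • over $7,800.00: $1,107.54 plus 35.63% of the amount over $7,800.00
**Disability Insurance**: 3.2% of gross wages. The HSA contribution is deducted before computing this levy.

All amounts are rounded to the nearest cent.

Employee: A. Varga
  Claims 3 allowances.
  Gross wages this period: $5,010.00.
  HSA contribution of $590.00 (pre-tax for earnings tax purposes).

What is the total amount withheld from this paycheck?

$502.32

Earnings Tax: taxable = $5,010.00 − $590.00 − 3×$320.00 = $3,460.00
  10.43% × $3,460.00 = $360.88
Disability Insurance: 3.2% × $4,420.00 = $141.44
Total: $360.88 + $141.44 = $502.32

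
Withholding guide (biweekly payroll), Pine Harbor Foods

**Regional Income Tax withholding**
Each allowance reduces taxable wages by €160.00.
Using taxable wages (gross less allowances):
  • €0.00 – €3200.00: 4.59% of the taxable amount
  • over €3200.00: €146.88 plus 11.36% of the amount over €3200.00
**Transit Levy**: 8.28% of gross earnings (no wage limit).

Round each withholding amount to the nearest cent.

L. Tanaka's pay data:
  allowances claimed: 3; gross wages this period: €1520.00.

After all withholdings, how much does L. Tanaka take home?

€1346.40

Regional Income Tax: taxable = €1520.00 − 3×€160.00 = €1040.00
  4.59% × €1040.00 = €47.74
Transit Levy: 8.28% × €1520.00 = €125.86
Total withheld: €47.74 + €125.86 = €173.60
Net pay: €1520.00 − €173.60 = €1346.40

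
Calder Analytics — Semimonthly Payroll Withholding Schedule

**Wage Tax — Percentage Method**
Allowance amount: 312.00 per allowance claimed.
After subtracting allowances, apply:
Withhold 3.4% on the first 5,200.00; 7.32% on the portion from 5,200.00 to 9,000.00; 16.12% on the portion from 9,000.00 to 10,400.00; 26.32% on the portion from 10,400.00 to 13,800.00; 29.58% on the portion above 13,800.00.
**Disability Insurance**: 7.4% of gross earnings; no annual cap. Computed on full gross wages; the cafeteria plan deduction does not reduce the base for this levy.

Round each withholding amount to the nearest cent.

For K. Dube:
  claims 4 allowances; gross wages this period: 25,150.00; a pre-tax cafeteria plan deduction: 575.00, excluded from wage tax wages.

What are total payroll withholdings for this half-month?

6,254.71

Wage Tax: taxable = 25,150.00 − 575.00 − 4×312.00 = 23,327.00
  1,575.52 + 29.58% × (23,327.00 − 13,800.00) = 1,575.52 + 29.58% × 9,527.00 = 4,393.61
Disability Insurance: 7.4% × 25,150.00 = 1,861.10
Total: 4,393.61 + 1,861.10 = 6,254.71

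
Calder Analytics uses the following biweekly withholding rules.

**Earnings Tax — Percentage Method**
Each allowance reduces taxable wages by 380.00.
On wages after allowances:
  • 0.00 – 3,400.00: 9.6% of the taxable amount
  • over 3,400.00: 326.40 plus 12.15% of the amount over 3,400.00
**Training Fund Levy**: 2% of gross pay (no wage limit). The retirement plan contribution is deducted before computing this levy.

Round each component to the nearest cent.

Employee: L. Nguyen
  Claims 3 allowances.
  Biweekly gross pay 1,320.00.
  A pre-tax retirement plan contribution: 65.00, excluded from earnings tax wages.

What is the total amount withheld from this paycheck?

36.14

Earnings Tax: taxable = 1,320.00 − 65.00 − 3×380.00 = 115.00
  9.6% × 115.00 = 11.04
Training Fund Levy: 2% × 1,255.00 = 25.10
Total: 11.04 + 25.10 = 36.14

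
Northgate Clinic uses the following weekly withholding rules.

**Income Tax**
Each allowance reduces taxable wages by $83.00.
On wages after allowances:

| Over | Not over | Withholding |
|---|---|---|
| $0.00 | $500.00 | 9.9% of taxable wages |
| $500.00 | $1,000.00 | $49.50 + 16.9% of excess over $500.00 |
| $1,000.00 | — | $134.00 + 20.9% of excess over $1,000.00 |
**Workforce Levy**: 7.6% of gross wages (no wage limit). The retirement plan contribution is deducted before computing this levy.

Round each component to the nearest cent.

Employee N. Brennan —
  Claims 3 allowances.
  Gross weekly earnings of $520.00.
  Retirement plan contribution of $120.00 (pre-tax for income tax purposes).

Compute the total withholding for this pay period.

Income Tax: taxable = $520.00 − $120.00 − 3×$83.00 = $151.00
  9.9% × $151.00 = $14.95
Workforce Levy: 7.6% × $400.00 = $30.40
Total: $14.95 + $30.40 = $45.35

$45.35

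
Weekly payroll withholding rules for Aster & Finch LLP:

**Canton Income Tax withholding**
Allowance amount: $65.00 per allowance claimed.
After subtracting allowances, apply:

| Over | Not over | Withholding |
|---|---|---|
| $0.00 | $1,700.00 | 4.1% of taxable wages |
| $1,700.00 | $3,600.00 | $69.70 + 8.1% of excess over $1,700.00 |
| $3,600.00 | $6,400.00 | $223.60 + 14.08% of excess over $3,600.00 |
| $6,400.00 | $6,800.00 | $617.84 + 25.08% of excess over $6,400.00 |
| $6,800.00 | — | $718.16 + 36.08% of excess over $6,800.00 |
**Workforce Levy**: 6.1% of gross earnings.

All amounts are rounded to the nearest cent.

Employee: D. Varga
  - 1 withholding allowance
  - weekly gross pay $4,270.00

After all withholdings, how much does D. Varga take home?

$3,700.75

Canton Income Tax: taxable = $4,270.00 − 1×$65.00 = $4,205.00
  $223.60 + 14.08% × ($4,205.00 − $3,600.00) = $223.60 + 14.08% × $605.00 = $308.78
Workforce Levy: 6.1% × $4,270.00 = $260.47
Total withheld: $308.78 + $260.47 = $569.25
Net pay: $4,270.00 − $569.25 = $3,700.75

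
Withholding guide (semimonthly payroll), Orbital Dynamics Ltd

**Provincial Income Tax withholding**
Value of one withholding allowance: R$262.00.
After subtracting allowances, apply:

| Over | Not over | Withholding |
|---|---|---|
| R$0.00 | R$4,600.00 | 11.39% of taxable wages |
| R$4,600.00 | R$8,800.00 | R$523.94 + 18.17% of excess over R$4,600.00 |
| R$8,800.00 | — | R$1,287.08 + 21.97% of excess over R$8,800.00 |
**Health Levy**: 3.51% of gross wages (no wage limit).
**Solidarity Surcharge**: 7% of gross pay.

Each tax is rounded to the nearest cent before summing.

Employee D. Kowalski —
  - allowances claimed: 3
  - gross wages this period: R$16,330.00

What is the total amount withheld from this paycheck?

Provincial Income Tax: taxable = R$16,330.00 − 3×R$262.00 = R$15,544.00
  R$1,287.08 + 21.97% × (R$15,544.00 − R$8,800.00) = R$1,287.08 + 21.97% × R$6,744.00 = R$2,768.74
Health Levy: 3.51% × R$16,330.00 = R$573.18
Solidarity Surcharge: 7% × R$16,330.00 = R$1,143.10
Total: R$2,768.74 + R$573.18 + R$1,143.10 = R$4,485.02

R$4,485.02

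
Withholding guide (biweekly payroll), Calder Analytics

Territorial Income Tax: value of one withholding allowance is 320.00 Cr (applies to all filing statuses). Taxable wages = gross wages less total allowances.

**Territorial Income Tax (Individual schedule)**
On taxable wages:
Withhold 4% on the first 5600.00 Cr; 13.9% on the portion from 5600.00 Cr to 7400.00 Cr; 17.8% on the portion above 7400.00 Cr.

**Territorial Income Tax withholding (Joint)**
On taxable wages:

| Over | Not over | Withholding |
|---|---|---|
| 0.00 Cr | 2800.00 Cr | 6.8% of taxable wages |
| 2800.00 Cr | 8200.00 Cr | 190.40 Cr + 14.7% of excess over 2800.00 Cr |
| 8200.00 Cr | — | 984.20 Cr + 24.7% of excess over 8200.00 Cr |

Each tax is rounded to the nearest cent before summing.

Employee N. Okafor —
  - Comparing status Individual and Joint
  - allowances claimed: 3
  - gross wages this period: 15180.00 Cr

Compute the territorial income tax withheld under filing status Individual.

Territorial Income Tax (Individual): taxable = 15180.00 Cr − 3×320.00 Cr = 14220.00 Cr
  474.20 Cr + 17.8% × (14220.00 Cr − 7400.00 Cr) = 474.20 Cr + 17.8% × 6820.00 Cr = 1688.16 Cr

1688.16 Cr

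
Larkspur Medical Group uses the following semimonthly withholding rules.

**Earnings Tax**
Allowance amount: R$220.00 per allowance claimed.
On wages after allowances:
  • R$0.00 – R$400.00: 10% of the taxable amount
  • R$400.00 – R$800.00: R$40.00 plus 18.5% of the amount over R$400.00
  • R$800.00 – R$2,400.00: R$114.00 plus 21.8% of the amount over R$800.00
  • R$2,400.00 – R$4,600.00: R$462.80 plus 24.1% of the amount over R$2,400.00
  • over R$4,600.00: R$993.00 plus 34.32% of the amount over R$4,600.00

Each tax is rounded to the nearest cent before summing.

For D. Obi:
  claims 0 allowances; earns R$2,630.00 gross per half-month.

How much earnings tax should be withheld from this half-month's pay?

Earnings Tax: taxable = R$2,630.00
  R$462.80 + 24.1% × (R$2,630.00 − R$2,400.00) = R$462.80 + 24.1% × R$230.00 = R$518.23

R$518.23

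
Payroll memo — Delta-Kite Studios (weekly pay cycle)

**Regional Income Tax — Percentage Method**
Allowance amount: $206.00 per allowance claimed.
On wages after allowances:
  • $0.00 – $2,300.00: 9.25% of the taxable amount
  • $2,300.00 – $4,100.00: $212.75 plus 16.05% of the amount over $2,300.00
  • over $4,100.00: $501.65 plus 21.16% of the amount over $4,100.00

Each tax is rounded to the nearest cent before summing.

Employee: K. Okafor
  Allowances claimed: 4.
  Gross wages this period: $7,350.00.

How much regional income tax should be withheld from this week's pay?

Regional Income Tax: taxable = $7,350.00 − 4×$206.00 = $6,526.00
  $501.65 + 21.16% × ($6,526.00 − $4,100.00) = $501.65 + 21.16% × $2,426.00 = $1,014.99

$1,014.99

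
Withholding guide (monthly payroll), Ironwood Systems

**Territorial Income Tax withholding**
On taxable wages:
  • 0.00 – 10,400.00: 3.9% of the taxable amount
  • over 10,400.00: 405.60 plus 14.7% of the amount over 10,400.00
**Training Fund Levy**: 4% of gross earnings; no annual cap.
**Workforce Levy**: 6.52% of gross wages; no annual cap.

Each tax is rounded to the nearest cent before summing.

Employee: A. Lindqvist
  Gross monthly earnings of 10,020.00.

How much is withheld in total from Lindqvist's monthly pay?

Territorial Income Tax: taxable = 10,020.00
  3.9% × 10,020.00 = 390.78
Training Fund Levy: 4% × 10,020.00 = 400.80
Workforce Levy: 6.52% × 10,020.00 = 653.30
Total: 390.78 + 400.80 + 653.30 = 1,444.88

1,444.88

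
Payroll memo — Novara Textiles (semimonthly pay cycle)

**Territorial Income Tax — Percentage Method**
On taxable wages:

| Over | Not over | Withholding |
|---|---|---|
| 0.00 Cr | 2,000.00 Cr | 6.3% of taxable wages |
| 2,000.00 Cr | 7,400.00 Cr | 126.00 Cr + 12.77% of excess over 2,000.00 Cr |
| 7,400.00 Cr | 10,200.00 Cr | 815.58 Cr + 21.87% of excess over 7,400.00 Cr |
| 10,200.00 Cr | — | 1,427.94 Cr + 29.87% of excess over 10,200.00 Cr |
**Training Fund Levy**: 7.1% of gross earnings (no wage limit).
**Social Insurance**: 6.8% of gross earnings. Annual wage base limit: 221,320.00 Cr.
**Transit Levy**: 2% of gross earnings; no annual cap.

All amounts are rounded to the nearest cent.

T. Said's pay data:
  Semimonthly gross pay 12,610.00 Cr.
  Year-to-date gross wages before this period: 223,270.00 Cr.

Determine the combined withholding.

3,295.32 Cr

Territorial Income Tax: taxable = 12,610.00 Cr
  1,427.94 Cr + 29.87% × (12,610.00 Cr − 10,200.00 Cr) = 1,427.94 Cr + 29.87% × 2,410.00 Cr = 2,147.81 Cr
Training Fund Levy: 7.1% × 12,610.00 Cr = 895.31 Cr
Social Insurance: YTD 223,270.00 Cr ≥ cap 221,320.00 Cr → 0.00 Cr
Transit Levy: 2% × 12,610.00 Cr = 252.20 Cr
Total: 2,147.81 Cr + 895.31 Cr + 0.00 Cr + 252.20 Cr = 3,295.32 Cr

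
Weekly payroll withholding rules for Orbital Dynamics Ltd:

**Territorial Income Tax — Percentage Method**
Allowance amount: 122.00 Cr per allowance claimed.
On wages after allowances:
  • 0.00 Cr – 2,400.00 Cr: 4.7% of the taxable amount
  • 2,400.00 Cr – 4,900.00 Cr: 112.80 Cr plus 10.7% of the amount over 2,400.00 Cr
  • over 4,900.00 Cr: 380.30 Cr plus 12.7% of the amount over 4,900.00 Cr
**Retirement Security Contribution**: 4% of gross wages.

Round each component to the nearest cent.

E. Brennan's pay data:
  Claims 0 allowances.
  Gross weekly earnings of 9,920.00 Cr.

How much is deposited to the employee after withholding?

8,505.36 Cr

Territorial Income Tax: taxable = 9,920.00 Cr
  380.30 Cr + 12.7% × (9,920.00 Cr − 4,900.00 Cr) = 380.30 Cr + 12.7% × 5,020.00 Cr = 1,017.84 Cr
Retirement Security Contribution: 4% × 9,920.00 Cr = 396.80 Cr
Total withheld: 1,017.84 Cr + 396.80 Cr = 1,414.64 Cr
Net pay: 9,920.00 Cr − 1,414.64 Cr = 8,505.36 Cr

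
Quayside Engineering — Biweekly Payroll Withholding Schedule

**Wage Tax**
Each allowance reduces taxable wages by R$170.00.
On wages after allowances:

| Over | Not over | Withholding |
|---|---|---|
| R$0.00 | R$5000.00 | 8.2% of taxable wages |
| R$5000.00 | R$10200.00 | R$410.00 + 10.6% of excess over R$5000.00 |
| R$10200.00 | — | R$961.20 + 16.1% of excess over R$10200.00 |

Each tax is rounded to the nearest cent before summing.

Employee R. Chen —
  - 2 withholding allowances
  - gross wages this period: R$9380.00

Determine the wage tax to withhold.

Wage Tax: taxable = R$9380.00 − 2×R$170.00 = R$9040.00
  R$410.00 + 10.6% × (R$9040.00 − R$5000.00) = R$410.00 + 10.6% × R$4040.00 = R$838.24

R$838.24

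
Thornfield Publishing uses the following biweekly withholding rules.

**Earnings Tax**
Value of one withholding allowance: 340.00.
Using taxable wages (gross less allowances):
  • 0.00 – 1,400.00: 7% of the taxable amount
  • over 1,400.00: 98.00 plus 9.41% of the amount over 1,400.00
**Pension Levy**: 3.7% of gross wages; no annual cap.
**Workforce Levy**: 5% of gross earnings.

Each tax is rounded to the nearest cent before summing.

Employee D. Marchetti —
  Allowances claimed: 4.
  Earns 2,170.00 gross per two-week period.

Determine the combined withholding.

Earnings Tax: taxable = 2,170.00 − 4×340.00 = 810.00
  7% × 810.00 = 56.70
Pension Levy: 3.7% × 2,170.00 = 80.29
Workforce Levy: 5% × 2,170.00 = 108.50
Total: 56.70 + 80.29 + 108.50 = 245.49

245.49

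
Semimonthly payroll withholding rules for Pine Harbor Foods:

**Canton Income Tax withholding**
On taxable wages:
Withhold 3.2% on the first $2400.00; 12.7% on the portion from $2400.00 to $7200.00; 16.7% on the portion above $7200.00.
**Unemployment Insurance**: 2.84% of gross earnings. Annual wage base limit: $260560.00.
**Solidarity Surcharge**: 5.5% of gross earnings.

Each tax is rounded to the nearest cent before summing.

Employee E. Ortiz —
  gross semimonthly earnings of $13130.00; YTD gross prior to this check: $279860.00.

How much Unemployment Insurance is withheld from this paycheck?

$0.00

Unemployment Insurance: YTD $279860.00 ≥ cap $260560.00 → $0.00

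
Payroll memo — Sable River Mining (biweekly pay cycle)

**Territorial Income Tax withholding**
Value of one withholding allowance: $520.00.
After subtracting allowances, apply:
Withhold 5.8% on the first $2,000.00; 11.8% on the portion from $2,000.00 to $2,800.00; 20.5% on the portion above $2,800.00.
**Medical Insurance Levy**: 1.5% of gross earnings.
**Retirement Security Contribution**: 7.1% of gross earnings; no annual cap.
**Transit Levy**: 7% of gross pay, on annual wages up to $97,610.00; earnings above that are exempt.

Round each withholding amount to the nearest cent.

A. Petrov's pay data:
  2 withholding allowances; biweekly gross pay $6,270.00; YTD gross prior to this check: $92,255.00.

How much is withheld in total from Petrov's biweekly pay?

Territorial Income Tax: taxable = $6,270.00 − 2×$520.00 = $5,230.00
  $210.40 + 20.5% × ($5,230.00 − $2,800.00) = $210.40 + 20.5% × $2,430.00 = $708.55
Medical Insurance Levy: 1.5% × $6,270.00 = $94.05
Retirement Security Contribution: 7.1% × $6,270.00 = $445.17
Transit Levy: cap $97,610.00 − YTD $92,255.00 = $5,355.00 subject; 7% × $5,355.00 = $374.85
Total: $708.55 + $94.05 + $445.17 + $374.85 = $1,622.62

$1,622.62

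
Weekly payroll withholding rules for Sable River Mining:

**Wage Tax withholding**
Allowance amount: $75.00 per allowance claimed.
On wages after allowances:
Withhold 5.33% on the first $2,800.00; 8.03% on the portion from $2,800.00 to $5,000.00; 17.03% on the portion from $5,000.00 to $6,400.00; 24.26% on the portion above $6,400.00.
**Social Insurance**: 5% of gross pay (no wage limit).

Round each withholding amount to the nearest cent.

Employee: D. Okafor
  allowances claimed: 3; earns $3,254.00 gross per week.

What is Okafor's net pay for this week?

$2,923.67

Wage Tax: taxable = $3,254.00 − 3×$75.00 = $3,029.00
  $149.24 + 8.03% × ($3,029.00 − $2,800.00) = $149.24 + 8.03% × $229.00 = $167.63
Social Insurance: 5% × $3,254.00 = $162.70
Total withheld: $167.63 + $162.70 = $330.33
Net pay: $3,254.00 − $330.33 = $2,923.67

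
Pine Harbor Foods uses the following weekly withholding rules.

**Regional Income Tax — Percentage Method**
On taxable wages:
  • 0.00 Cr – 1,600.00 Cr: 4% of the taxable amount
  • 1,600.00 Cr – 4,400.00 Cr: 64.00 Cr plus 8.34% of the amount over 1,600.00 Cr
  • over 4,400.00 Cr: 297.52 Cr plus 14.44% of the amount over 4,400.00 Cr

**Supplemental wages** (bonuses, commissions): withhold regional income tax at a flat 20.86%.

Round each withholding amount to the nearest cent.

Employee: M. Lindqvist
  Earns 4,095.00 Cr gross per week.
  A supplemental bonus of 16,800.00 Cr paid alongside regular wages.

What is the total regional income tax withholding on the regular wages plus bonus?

Regional Income Tax: taxable = 4,095.00 Cr
  64.00 Cr + 8.34% × (4,095.00 Cr − 1,600.00 Cr) = 64.00 Cr + 8.34% × 2,495.00 Cr = 272.08 Cr
Supplemental (20.86% flat on bonus): 20.86% × 16,800.00 Cr = 3,504.48 Cr
Total regional income tax: 272.08 Cr + 3,504.48 Cr = 3,776.56 Cr

3,776.56 Cr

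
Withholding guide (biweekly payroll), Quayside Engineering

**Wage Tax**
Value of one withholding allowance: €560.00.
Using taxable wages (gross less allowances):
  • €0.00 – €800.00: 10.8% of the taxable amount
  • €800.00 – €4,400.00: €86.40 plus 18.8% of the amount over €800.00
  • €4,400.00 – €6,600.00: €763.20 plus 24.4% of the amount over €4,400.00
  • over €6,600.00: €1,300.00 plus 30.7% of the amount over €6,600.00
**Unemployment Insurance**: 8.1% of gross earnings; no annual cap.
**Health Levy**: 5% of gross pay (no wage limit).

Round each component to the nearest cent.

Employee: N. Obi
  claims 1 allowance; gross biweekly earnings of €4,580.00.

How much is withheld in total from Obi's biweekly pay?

Wage Tax: taxable = €4,580.00 − 1×€560.00 = €4,020.00
  €86.40 + 18.8% × (€4,020.00 − €800.00) = €86.40 + 18.8% × €3,220.00 = €691.76
Unemployment Insurance: 8.1% × €4,580.00 = €370.98
Health Levy: 5% × €4,580.00 = €229.00
Total: €691.76 + €370.98 + €229.00 = €1,291.74

€1,291.74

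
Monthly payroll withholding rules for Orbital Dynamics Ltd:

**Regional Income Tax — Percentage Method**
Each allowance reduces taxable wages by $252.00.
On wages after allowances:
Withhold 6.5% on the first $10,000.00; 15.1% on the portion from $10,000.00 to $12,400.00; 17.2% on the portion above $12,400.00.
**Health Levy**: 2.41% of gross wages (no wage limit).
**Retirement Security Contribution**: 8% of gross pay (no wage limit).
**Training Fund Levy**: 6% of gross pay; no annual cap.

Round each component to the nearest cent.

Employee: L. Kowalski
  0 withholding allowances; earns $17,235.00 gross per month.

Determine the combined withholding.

$4,672.28

Regional Income Tax: taxable = $17,235.00
  $1,012.40 + 17.2% × ($17,235.00 − $12,400.00) = $1,012.40 + 17.2% × $4,835.00 = $1,844.02
Health Levy: 2.41% × $17,235.00 = $415.36
Retirement Security Contribution: 8% × $17,235.00 = $1,378.80
Training Fund Levy: 6% × $17,235.00 = $1,034.10
Total: $1,844.02 + $415.36 + $1,378.80 + $1,034.10 = $4,672.28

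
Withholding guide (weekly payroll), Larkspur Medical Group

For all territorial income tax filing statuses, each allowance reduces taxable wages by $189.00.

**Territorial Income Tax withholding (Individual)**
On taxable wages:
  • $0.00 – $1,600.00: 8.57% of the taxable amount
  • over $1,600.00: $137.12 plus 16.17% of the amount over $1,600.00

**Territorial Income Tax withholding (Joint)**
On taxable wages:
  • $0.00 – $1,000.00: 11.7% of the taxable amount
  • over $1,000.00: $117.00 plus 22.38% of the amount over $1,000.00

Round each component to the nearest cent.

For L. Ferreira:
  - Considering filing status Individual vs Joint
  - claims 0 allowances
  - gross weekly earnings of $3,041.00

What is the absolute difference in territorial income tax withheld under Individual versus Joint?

Territorial Income Tax (Individual): taxable = $3,041.00
  $137.12 + 16.17% × ($3,041.00 − $1,600.00) = $137.12 + 16.17% × $1,441.00 = $370.13
Territorial Income Tax (Joint): taxable = $3,041.00
  $117.00 + 22.38% × ($3,041.00 − $1,000.00) = $117.00 + 22.38% × $2,041.00 = $573.78
Difference: |$370.13 − $573.78| = $203.65 (higher under Joint)

$203.65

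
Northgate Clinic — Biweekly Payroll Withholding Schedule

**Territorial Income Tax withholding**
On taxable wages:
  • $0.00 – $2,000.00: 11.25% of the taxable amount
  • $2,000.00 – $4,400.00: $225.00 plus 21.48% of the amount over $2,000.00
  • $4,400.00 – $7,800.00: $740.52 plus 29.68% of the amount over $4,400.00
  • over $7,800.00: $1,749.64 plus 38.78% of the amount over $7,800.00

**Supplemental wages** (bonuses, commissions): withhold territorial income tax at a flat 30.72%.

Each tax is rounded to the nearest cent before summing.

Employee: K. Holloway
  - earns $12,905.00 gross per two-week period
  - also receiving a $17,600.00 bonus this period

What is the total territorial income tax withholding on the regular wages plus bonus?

Territorial Income Tax: taxable = $12,905.00
  $1,749.64 + 38.78% × ($12,905.00 − $7,800.00) = $1,749.64 + 38.78% × $5,105.00 = $3,729.36
Supplemental (30.72% flat on bonus): 30.72% × $17,600.00 = $5,406.72
Total territorial income tax: $3,729.36 + $5,406.72 = $9,136.08

$9,136.08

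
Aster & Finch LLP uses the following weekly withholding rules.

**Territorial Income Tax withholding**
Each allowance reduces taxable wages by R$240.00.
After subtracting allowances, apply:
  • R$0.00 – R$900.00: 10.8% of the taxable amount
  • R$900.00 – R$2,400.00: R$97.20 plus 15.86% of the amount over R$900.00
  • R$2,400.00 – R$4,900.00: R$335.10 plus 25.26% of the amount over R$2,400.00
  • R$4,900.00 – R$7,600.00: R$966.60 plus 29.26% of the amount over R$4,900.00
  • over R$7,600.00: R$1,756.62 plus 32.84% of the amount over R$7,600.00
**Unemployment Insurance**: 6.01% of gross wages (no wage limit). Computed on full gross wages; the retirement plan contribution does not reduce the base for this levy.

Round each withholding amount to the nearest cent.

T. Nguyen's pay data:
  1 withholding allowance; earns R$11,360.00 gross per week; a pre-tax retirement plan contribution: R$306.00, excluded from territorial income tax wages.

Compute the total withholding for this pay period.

R$3,494.84

Territorial Income Tax: taxable = R$11,360.00 − R$306.00 − 1×R$240.00 = R$10,814.00
  R$1,756.62 + 32.84% × (R$10,814.00 − R$7,600.00) = R$1,756.62 + 32.84% × R$3,214.00 = R$2,812.10
Unemployment Insurance: 6.01% × R$11,360.00 = R$682.74
Total: R$2,812.10 + R$682.74 = R$3,494.84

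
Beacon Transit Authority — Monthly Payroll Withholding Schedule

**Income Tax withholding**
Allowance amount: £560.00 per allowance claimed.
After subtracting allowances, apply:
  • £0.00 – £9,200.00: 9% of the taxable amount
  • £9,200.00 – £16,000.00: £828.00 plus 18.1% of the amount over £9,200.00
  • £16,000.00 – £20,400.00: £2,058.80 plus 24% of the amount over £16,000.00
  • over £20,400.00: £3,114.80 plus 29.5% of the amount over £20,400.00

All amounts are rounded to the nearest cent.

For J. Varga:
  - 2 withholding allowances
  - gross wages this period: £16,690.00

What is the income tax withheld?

Income Tax: taxable = £16,690.00 − 2×£560.00 = £15,570.00
  £828.00 + 18.1% × (£15,570.00 − £9,200.00) = £828.00 + 18.1% × £6,370.00 = £1,980.97

£1,980.97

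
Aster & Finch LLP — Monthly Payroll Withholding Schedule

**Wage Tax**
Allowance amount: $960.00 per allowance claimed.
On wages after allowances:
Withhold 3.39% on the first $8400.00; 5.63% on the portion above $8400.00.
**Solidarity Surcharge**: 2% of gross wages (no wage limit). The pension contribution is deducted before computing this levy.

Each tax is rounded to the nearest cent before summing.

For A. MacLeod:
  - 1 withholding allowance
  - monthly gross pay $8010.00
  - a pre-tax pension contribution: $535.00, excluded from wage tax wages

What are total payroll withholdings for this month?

$370.36

Wage Tax: taxable = $8010.00 − $535.00 − 1×$960.00 = $6515.00
  3.39% × $6515.00 = $220.86
Solidarity Surcharge: 2% × $7475.00 = $149.50
Total: $220.86 + $149.50 = $370.36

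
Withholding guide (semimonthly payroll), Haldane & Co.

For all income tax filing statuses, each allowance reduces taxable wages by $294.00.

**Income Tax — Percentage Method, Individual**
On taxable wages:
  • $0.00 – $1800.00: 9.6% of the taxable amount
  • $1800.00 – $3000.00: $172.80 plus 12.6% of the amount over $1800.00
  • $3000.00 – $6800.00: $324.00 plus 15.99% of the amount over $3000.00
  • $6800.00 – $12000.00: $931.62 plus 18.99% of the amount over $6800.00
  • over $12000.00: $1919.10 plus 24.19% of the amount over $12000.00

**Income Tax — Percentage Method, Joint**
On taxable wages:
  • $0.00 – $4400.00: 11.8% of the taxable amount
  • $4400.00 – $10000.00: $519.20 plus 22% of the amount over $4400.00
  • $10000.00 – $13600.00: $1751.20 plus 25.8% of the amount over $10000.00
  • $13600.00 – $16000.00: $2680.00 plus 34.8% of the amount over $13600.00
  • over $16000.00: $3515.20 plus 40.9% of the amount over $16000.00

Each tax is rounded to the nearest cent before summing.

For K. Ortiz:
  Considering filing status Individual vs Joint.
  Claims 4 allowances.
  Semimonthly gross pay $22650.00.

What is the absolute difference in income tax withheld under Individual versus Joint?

$1543.21

Income Tax (Individual): taxable = $22650.00 − 4×$294.00 = $21474.00
  $1919.10 + 24.19% × ($21474.00 − $12000.00) = $1919.10 + 24.19% × $9474.00 = $4210.86
Income Tax (Joint): taxable = $22650.00 − 4×$294.00 = $21474.00
  $3515.20 + 40.9% × ($21474.00 − $16000.00) = $3515.20 + 40.9% × $5474.00 = $5754.07
Difference: |$4210.86 − $5754.07| = $1543.21 (higher under Joint)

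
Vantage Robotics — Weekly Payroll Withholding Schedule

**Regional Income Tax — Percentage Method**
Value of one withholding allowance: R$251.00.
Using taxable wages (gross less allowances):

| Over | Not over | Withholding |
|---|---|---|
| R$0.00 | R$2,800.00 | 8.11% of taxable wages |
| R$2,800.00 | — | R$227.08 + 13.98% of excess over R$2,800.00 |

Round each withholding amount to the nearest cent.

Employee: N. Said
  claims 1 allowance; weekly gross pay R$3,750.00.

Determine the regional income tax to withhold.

R$324.80

Regional Income Tax: taxable = R$3,750.00 − 1×R$251.00 = R$3,499.00
  R$227.08 + 13.98% × (R$3,499.00 − R$2,800.00) = R$227.08 + 13.98% × R$699.00 = R$324.80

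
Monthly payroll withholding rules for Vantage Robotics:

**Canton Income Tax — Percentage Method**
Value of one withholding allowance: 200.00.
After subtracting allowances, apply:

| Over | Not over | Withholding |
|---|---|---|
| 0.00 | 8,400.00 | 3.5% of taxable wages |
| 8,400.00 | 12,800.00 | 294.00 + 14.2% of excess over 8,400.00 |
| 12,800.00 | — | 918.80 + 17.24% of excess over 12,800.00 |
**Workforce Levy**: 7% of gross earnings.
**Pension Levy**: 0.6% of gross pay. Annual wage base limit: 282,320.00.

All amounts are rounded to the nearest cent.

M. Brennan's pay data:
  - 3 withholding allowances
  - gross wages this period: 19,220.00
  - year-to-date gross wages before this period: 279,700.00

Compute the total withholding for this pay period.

3,283.29

Canton Income Tax: taxable = 19,220.00 − 3×200.00 = 18,620.00
  918.80 + 17.24% × (18,620.00 − 12,800.00) = 918.80 + 17.24% × 5,820.00 = 1,922.17
Workforce Levy: 7% × 19,220.00 = 1,345.40
Pension Levy: cap 282,320.00 − YTD 279,700.00 = 2,620.00 subject; 0.6% × 2,620.00 = 15.72
Total: 1,922.17 + 1,345.40 + 15.72 = 3,283.29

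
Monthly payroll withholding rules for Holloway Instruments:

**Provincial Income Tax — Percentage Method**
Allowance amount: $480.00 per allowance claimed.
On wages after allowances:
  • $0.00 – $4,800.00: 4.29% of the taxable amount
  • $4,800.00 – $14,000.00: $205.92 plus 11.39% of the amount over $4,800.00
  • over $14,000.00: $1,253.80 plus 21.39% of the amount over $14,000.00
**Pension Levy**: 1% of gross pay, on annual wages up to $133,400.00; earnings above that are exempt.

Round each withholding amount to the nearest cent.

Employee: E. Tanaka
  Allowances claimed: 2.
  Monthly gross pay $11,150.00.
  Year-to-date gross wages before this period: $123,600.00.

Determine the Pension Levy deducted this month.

Pension Levy: cap $133,400.00 − YTD $123,600.00 = $9,800.00 subject; 1% × $9,800.00 = $98.00

$98.00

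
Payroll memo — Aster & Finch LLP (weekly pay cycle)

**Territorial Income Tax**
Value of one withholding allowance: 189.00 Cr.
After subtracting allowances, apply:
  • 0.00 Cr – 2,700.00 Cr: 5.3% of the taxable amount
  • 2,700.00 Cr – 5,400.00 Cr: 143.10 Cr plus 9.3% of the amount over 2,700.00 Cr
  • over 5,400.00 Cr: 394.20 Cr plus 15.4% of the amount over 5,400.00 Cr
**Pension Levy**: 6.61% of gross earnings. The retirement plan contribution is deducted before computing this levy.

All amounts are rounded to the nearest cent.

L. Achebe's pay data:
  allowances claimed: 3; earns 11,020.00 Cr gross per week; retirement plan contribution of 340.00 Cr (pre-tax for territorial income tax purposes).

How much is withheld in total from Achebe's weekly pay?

Territorial Income Tax: taxable = 11,020.00 Cr − 340.00 Cr − 3×189.00 Cr = 10,113.00 Cr
  394.20 Cr + 15.4% × (10,113.00 Cr − 5,400.00 Cr) = 394.20 Cr + 15.4% × 4,713.00 Cr = 1,120.00 Cr
Pension Levy: 6.61% × 10,680.00 Cr = 705.95 Cr
Total: 1,120.00 Cr + 705.95 Cr = 1,825.95 Cr

1,825.95 Cr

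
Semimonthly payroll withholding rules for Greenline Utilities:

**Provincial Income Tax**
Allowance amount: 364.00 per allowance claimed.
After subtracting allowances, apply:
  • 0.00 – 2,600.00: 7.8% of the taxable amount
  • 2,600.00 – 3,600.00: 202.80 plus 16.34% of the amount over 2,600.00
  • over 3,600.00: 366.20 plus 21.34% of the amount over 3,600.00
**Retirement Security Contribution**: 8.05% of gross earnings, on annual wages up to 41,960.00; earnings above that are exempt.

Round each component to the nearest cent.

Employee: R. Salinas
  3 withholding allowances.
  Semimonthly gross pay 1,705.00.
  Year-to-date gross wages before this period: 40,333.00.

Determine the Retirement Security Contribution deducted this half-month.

130.97

Retirement Security Contribution: cap 41,960.00 − YTD 40,333.00 = 1,627.00 subject; 8.05% × 1,627.00 = 130.97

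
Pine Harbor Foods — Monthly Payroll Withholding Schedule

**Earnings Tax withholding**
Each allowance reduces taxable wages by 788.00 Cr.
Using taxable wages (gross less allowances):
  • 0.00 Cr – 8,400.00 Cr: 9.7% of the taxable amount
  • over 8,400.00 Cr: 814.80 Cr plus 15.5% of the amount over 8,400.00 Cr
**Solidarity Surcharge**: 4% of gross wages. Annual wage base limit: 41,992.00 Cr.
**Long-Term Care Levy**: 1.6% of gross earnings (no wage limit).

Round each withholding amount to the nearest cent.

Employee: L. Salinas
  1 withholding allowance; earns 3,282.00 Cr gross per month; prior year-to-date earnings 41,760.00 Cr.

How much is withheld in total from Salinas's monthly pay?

303.71 Cr

Earnings Tax: taxable = 3,282.00 Cr − 1×788.00 Cr = 2,494.00 Cr
  9.7% × 2,494.00 Cr = 241.92 Cr
Solidarity Surcharge: cap 41,992.00 Cr − YTD 41,760.00 Cr = 232.00 Cr subject; 4% × 232.00 Cr = 9.28 Cr
Long-Term Care Levy: 1.6% × 3,282.00 Cr = 52.51 Cr
Total: 241.92 Cr + 9.28 Cr + 52.51 Cr = 303.71 Cr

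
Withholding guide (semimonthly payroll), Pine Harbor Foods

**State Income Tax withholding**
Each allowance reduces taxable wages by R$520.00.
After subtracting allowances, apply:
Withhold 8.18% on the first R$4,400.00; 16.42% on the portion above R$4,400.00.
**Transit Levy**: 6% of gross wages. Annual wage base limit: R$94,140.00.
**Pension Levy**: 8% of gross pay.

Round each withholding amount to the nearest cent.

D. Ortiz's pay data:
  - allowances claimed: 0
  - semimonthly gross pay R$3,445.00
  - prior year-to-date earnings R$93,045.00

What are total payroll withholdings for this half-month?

R$623.10

State Income Tax: taxable = R$3,445.00
  8.18% × R$3,445.00 = R$281.80
Transit Levy: cap R$94,140.00 − YTD R$93,045.00 = R$1,095.00 subject; 6% × R$1,095.00 = R$65.70
Pension Levy: 8% × R$3,445.00 = R$275.60
Total: R$281.80 + R$65.70 + R$275.60 = R$623.10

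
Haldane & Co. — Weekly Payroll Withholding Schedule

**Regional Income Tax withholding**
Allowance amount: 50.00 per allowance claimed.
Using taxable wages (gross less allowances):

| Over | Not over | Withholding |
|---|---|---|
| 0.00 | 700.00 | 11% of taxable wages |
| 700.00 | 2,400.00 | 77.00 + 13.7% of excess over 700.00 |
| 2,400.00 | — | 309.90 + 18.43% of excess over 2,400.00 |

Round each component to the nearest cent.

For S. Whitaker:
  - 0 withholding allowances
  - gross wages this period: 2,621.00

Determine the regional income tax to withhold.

350.63

Regional Income Tax: taxable = 2,621.00
  309.90 + 18.43% × (2,621.00 − 2,400.00) = 309.90 + 18.43% × 221.00 = 350.63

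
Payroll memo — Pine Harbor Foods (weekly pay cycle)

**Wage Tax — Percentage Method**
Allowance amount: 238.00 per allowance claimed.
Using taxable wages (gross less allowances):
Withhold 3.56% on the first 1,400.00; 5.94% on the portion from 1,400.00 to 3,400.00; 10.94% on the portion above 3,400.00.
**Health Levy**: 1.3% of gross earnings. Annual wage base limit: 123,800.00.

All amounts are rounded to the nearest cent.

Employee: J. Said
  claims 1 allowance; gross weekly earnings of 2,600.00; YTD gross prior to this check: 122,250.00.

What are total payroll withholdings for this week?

Wage Tax: taxable = 2,600.00 − 1×238.00 = 2,362.00
  49.84 + 5.94% × (2,362.00 − 1,400.00) = 49.84 + 5.94% × 962.00 = 106.98
Health Levy: cap 123,800.00 − YTD 122,250.00 = 1,550.00 subject; 1.3% × 1,550.00 = 20.15
Total: 106.98 + 20.15 = 127.13

127.13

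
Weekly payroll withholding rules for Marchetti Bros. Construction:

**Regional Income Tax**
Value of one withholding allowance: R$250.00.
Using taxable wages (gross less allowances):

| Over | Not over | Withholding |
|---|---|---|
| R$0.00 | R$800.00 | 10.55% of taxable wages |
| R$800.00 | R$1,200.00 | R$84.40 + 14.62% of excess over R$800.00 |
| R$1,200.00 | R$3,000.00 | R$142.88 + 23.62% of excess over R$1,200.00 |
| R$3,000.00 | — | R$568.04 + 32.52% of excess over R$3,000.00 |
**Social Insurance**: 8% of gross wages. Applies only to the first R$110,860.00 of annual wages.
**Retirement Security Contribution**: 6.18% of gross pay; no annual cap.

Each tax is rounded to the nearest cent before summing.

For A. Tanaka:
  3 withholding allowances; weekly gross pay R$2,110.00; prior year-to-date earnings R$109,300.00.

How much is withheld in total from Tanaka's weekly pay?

Regional Income Tax: taxable = R$2,110.00 − 3×R$250.00 = R$1,360.00
  R$142.88 + 23.62% × (R$1,360.00 − R$1,200.00) = R$142.88 + 23.62% × R$160.00 = R$180.67
Social Insurance: cap R$110,860.00 − YTD R$109,300.00 = R$1,560.00 subject; 8% × R$1,560.00 = R$124.80
Retirement Security Contribution: 6.18% × R$2,110.00 = R$130.40
Total: R$180.67 + R$124.80 + R$130.40 = R$435.87

R$435.87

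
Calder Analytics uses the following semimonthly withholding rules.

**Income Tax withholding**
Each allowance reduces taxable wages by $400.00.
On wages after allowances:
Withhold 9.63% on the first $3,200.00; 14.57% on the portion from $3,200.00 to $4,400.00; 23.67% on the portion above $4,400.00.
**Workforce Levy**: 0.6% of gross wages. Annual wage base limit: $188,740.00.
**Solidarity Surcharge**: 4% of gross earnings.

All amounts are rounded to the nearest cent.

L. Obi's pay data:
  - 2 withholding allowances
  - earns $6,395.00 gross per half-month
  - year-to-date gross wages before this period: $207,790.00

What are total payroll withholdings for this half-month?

$1,021.66

Income Tax: taxable = $6,395.00 − 2×$400.00 = $5,595.00
  $483.00 + 23.67% × ($5,595.00 − $4,400.00) = $483.00 + 23.67% × $1,195.00 = $765.86
Workforce Levy: YTD $207,790.00 ≥ cap $188,740.00 → $0.00
Solidarity Surcharge: 4% × $6,395.00 = $255.80
Total: $765.86 + $0.00 + $255.80 = $1,021.66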